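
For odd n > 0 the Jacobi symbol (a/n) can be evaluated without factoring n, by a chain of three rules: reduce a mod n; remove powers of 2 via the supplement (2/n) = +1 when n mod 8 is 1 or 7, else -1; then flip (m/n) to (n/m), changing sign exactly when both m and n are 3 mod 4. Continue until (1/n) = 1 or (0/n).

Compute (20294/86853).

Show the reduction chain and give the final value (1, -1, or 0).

1

factor out 2^1: 20294 = 2^1·10147; with 86853 mod 8 = 5, (2/86853) = -1; sign now -1; continue with (10147/86853)
flip (10147/86853) -> (86853/10147): both odd, 10147 mod 4 = 3, 86853 mod 4 = 1, so the flip contributes +1; sign now -1
(86853/10147): 86853 mod 10147 = 5677, so (86853/10147) = (5677/10147)
flip (5677/10147) -> (10147/5677): both odd, 5677 mod 4 = 1, 10147 mod 4 = 3, so the flip contributes +1; sign now -1
(10147/5677): 10147 mod 5677 = 4470, so (10147/5677) = (4470/5677)
factor out 2^1: 4470 = 2^1·2235; with 5677 mod 8 = 5, (2/5677) = -1; sign now +1; continue with (2235/5677)
flip (2235/5677) -> (5677/2235): both odd, 2235 mod 4 = 3, 5677 mod 4 = 1, so the flip contributes +1; sign now +1
(5677/2235): 5677 mod 2235 = 1207, so (5677/2235) = (1207/2235)
flip (1207/2235) -> (2235/1207): both odd, 1207 mod 4 = 3, 2235 mod 4 = 3, so the flip contributes -1; sign now -1
(2235/1207): 2235 mod 1207 = 1028, so (2235/1207) = (1028/1207)
factor out 2^2: 1028 = 2^2·257; with 1207 mod 8 = 7, (2/1207) = +1; sign now -1; continue with (257/1207)
flip (257/1207) -> (1207/257): both odd, 257 mod 4 = 1, 1207 mod 4 = 3, so the flip contributes +1; sign now -1
(1207/257): 1207 mod 257 = 179, so (1207/257) = (179/257)
flip (179/257) -> (257/179): both odd, 179 mod 4 = 3, 257 mod 4 = 1, so the flip contributes +1; sign now -1
(257/179): 257 mod 179 = 78, so (257/179) = (78/179)
factor out 2^1: 78 = 2^1·39; with 179 mod 8 = 3, (2/179) = -1; sign now +1; continue with (39/179)
flip (39/179) -> (179/39): both odd, 39 mod 4 = 3, 179 mod 4 = 3, so the flip contributes -1; sign now -1
(179/39): 179 mod 39 = 23, so (179/39) = (23/39)
flip (23/39) -> (39/23): both odd, 23 mod 4 = 3, 39 mod 4 = 3, so the flip contributes -1; sign now +1
(39/23): 39 mod 23 = 16, so (39/23) = (16/23)
factor out 2^4: 16 = 2^4·1; with 23 mod 8 = 7, (2/23) = +1; sign now +1; continue with (1/23)
reached (1/23) = 1, so the symbol is +1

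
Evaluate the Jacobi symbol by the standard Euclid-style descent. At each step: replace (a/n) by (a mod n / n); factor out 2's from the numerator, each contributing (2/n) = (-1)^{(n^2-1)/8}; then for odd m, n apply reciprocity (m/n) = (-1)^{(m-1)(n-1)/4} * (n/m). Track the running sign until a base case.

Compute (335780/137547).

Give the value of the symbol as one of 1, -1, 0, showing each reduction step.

-1

(335780/137547) = (60686/137547)   [reduce mod 137547]
60686 = 2^1·30343; (2/137547) = -1 since 137547 mod 8 = 3, so (60686/137547) = (-1)^1·(30343/137547); sign now -1
reciprocity: (30343/137547) = -1·(137547/30343) since 30343 mod 4 = 3, 137547 mod 4 = 3; sign now +1
(137547/30343) = (16175/30343)   [reduce mod 30343]
reciprocity: (16175/30343) = -1·(30343/16175) since 16175 mod 4 = 3, 30343 mod 4 = 3; sign now -1
(30343/16175) = (14168/16175)   [reduce mod 16175]
14168 = 2^3·1771; (2/16175) = +1 since 16175 mod 8 = 7, so (14168/16175) = (+1)^3·(1771/16175); sign now -1
reciprocity: (1771/16175) = -1·(16175/1771) since 1771 mod 4 = 3, 16175 mod 4 = 3; sign now +1
(16175/1771) = (236/1771)   [reduce mod 1771]
236 = 2^2·59; (2/1771) = -1 since 1771 mod 8 = 3, so (236/1771) = (-1)^2·(59/1771); sign now +1
reciprocity: (59/1771) = -1·(1771/59) since 59 mod 4 = 3, 1771 mod 4 = 3; sign now -1
(1771/59) = (1/59)   [reduce mod 59]
(1/59) = 1; final value = sign = -1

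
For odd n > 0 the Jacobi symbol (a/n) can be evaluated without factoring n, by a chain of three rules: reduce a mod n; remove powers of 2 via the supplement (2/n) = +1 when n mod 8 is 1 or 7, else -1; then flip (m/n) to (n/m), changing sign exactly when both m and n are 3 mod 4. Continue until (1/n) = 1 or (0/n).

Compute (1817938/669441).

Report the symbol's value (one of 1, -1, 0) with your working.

-1

(1817938/669441): 1817938 mod 669441 = 479056, so (1817938/669441) = (479056/669441)
factor out 2^4: 479056 = 2^4·29941; with 669441 mod 8 = 1, (2/669441) = +1; sign now +1; continue with (29941/669441)
flip (29941/669441) -> (669441/29941): both odd, 29941 mod 4 = 1, 669441 mod 4 = 1, so the flip contributes +1; sign now +1
(669441/29941): 669441 mod 29941 = 10739, so (669441/29941) = (10739/29941)
flip (10739/29941) -> (29941/10739): both odd, 10739 mod 4 = 3, 29941 mod 4 = 1, so the flip contributes +1; sign now +1
(29941/10739): 29941 mod 10739 = 8463, so (29941/10739) = (8463/10739)
flip (8463/10739) -> (10739/8463): both odd, 8463 mod 4 = 3, 10739 mod 4 = 3, so the flip contributes -1; sign now -1
(10739/8463): 10739 mod 8463 = 2276, so (10739/8463) = (2276/8463)
factor out 2^2: 2276 = 2^2·569; with 8463 mod 8 = 7, (2/8463) = +1; sign now -1; continue with (569/8463)
flip (569/8463) -> (8463/569): both odd, 569 mod 4 = 1, 8463 mod 4 = 3, so the flip contributes +1; sign now -1
(8463/569): 8463 mod 569 = 497, so (8463/569) = (497/569)
flip (497/569) -> (569/497): both odd, 497 mod 4 = 1, 569 mod 4 = 1, so the flip contributes +1; sign now -1
(569/497): 569 mod 497 = 72, so (569/497) = (72/497)
factor out 2^3: 72 = 2^3·9; with 497 mod 8 = 1, (2/497) = +1; sign now -1; continue with (9/497)
flip (9/497) -> (497/9): both odd, 9 mod 4 = 1, 497 mod 4 = 1, so the flip contributes +1; sign now -1
(497/9): 497 mod 9 = 2, so (497/9) = (2/9)
factor out 2^1: 2 = 2^1·1; with 9 mod 8 = 1, (2/9) = +1; sign now -1; continue with (1/9)
reached (1/9) = 1, so the symbol is -1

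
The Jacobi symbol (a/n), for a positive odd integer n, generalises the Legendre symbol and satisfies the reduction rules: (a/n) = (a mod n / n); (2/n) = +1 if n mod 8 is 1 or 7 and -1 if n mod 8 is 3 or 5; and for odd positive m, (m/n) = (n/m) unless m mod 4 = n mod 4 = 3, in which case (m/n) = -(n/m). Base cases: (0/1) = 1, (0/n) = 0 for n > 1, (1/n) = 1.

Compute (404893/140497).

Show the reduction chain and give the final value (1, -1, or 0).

1

(404893/140497): 404893 mod 140497 = 123899, so (404893/140497) = (123899/140497)
flip (123899/140497) -> (140497/123899): both odd, 123899 mod 4 = 3, 140497 mod 4 = 1, so the flip contributes +1; sign now +1
(140497/123899): 140497 mod 123899 = 16598, so (140497/123899) = (16598/123899)
factor out 2^1: 16598 = 2^1·8299; with 123899 mod 8 = 3, (2/123899) = -1; sign now -1; continue with (8299/123899)
flip (8299/123899) -> (123899/8299): both odd, 8299 mod 4 = 3, 123899 mod 4 = 3, so the flip contributes -1; sign now +1
(123899/8299): 123899 mod 8299 = 7713, so (123899/8299) = (7713/8299)
flip (7713/8299) -> (8299/7713): both odd, 7713 mod 4 = 1, 8299 mod 4 = 3, so the flip contributes +1; sign now +1
(8299/7713): 8299 mod 7713 = 586, so (8299/7713) = (586/7713)
factor out 2^1: 586 = 2^1·293; with 7713 mod 8 = 1, (2/7713) = +1; sign now +1; continue with (293/7713)
flip (293/7713) -> (7713/293): both odd, 293 mod 4 = 1, 7713 mod 4 = 1, so the flip contributes +1; sign now +1
(7713/293): 7713 mod 293 = 95, so (7713/293) = (95/293)
flip (95/293) -> (293/95): both odd, 95 mod 4 = 3, 293 mod 4 = 1, so the flip contributes +1; sign now +1
(293/95): 293 mod 95 = 8, so (293/95) = (8/95)
factor out 2^3: 8 = 2^3·1; with 95 mod 8 = 7, (2/95) = +1; sign now +1; continue with (1/95)
reached (1/95) = 1, so the symbol is +1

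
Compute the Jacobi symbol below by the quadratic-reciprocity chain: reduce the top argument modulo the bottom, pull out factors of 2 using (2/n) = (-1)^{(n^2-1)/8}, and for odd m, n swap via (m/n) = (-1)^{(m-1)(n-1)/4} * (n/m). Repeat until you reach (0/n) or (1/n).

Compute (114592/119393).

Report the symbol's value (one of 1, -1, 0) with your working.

-1

factor out 2^5: 114592 = 2^5·3581; with 119393 mod 8 = 1, (2/119393) = +1; sign now +1; continue with (3581/119393)
flip (3581/119393) -> (119393/3581): both odd, 3581 mod 4 = 1, 119393 mod 4 = 1, so the flip contributes +1; sign now +1
(119393/3581): 119393 mod 3581 = 1220, so (119393/3581) = (1220/3581)
factor out 2^2: 1220 = 2^2·305; with 3581 mod 8 = 5, (2/3581) = -1; sign now +1; continue with (305/3581)
flip (305/3581) -> (3581/305): both odd, 305 mod 4 = 1, 3581 mod 4 = 1, so the flip contributes +1; sign now +1
(3581/305): 3581 mod 305 = 226, so (3581/305) = (226/305)
factor out 2^1: 226 = 2^1·113; with 305 mod 8 = 1, (2/305) = +1; sign now +1; continue with (113/305)
flip (113/305) -> (305/113): both odd, 113 mod 4 = 1, 305 mod 4 = 1, so the flip contributes +1; sign now +1
(305/113): 305 mod 113 = 79, so (305/113) = (79/113)
flip (79/113) -> (113/79): both odd, 79 mod 4 = 3, 113 mod 4 = 1, so the flip contributes +1; sign now +1
(113/79): 113 mod 79 = 34, so (113/79) = (34/79)
factor out 2^1: 34 = 2^1·17; with 79 mod 8 = 7, (2/79) = +1; sign now +1; continue with (17/79)
flip (17/79) -> (79/17): both odd, 17 mod 4 = 1, 79 mod 4 = 3, so the flip contributes +1; sign now +1
(79/17): 79 mod 17 = 11, so (79/17) = (11/17)
flip (11/17) -> (17/11): both odd, 11 mod 4 = 3, 17 mod 4 = 1, so the flip contributes +1; sign now +1
(17/11): 17 mod 11 = 6, so (17/11) = (6/11)
factor out 2^1: 6 = 2^1·3; with 11 mod 8 = 3, (2/11) = -1; sign now -1; continue with (3/11)
flip (3/11) -> (11/3): both odd, 3 mod 4 = 3, 11 mod 4 = 3, so the flip contributes -1; sign now +1
(11/3): 11 mod 3 = 2, so (11/3) = (2/3)
factor out 2^1: 2 = 2^1·1; with 3 mod 8 = 3, (2/3) = -1; sign now -1; continue with (1/3)
reached (1/3) = 1, so the symbol is -1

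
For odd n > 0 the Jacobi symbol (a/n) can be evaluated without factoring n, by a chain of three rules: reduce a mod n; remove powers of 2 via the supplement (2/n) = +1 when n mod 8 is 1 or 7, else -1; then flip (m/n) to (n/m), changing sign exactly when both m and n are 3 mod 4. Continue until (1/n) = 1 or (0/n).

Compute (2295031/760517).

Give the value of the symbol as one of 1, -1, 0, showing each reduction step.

-1

(2295031/760517): 2295031 mod 760517 = 13480, so (2295031/760517) = (13480/760517)
factor out 2^3: 13480 = 2^3·1685; with 760517 mod 8 = 5, (2/760517) = -1; sign now -1; continue with (1685/760517)
flip (1685/760517) -> (760517/1685): both odd, 1685 mod 4 = 1, 760517 mod 4 = 1, so the flip contributes +1; sign now -1
(760517/1685): 760517 mod 1685 = 582, so (760517/1685) = (582/1685)
factor out 2^1: 582 = 2^1·291; with 1685 mod 8 = 5, (2/1685) = -1; sign now +1; continue with (291/1685)
flip (291/1685) -> (1685/291): both odd, 291 mod 4 = 3, 1685 mod 4 = 1, so the flip contributes +1; sign now +1
(1685/291): 1685 mod 291 = 230, so (1685/291) = (230/291)
factor out 2^1: 230 = 2^1·115; with 291 mod 8 = 3, (2/291) = -1; sign now -1; continue with (115/291)
flip (115/291) -> (291/115): both odd, 115 mod 4 = 3, 291 mod 4 = 3, so the flip contributes -1; sign now +1
(291/115): 291 mod 115 = 61, so (291/115) = (61/115)
flip (61/115) -> (115/61): both odd, 61 mod 4 = 1, 115 mod 4 = 3, so the flip contributes +1; sign now +1
(115/61): 115 mod 61 = 54, so (115/61) = (54/61)
factor out 2^1: 54 = 2^1·27; with 61 mod 8 = 5, (2/61) = -1; sign now -1; continue with (27/61)
flip (27/61) -> (61/27): both odd, 27 mod 4 = 3, 61 mod 4 = 1, so the flip contributes +1; sign now -1
(61/27): 61 mod 27 = 7, so (61/27) = (7/27)
flip (7/27) -> (27/7): both odd, 7 mod 4 = 3, 27 mod 4 = 3, so the flip contributes -1; sign now +1
(27/7): 27 mod 7 = 6, so (27/7) = (6/7)
factor out 2^1: 6 = 2^1·3; with 7 mod 8 = 7, (2/7) = +1; sign now +1; continue with (3/7)
flip (3/7) -> (7/3): both odd, 3 mod 4 = 3, 7 mod 4 = 3, so the flip contributes -1; sign now -1
(7/3): 7 mod 3 = 1, so (7/3) = (1/3)
reached (1/3) = 1, so the symbol is -1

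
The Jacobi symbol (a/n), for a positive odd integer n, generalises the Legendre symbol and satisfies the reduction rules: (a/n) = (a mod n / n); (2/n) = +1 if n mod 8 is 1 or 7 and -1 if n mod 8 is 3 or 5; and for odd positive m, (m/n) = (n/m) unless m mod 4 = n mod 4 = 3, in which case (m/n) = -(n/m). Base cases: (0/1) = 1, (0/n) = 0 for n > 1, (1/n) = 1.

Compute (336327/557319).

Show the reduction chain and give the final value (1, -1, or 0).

0

reciprocity: (336327/557319) = -1·(557319/336327) since 336327 mod 4 = 3, 557319 mod 4 = 3; sign now -1
(557319/336327) = (220992/336327)   [reduce mod 336327]
220992 = 2^6·3453; (2/336327) = +1 since 336327 mod 8 = 7, so (220992/336327) = (+1)^6·(3453/336327); sign now -1
reciprocity: (3453/336327) = +1·(336327/3453) since 3453 mod 4 = 1, 336327 mod 4 = 3; sign now -1
(336327/3453) = (1386/3453)   [reduce mod 3453]
1386 = 2^1·693; (2/3453) = -1 since 3453 mod 8 = 5, so (1386/3453) = (-1)^1·(693/3453); sign now +1
reciprocity: (693/3453) = +1·(3453/693) since 693 mod 4 = 1, 3453 mod 4 = 1; sign now +1
(3453/693) = (681/693)   [reduce mod 693]
reciprocity: (681/693) = +1·(693/681) since 681 mod 4 = 1, 693 mod 4 = 1; sign now +1
(693/681) = (12/681)   [reduce mod 681]
12 = 2^2·3; (2/681) = +1 since 681 mod 8 = 1, so (12/681) = (+1)^2·(3/681); sign now +1
reciprocity: (3/681) = +1·(681/3) since 3 mod 4 = 3, 681 mod 4 = 1; sign now +1
(681/3) = (0/3)   [reduce mod 3]
(0/3) = 0   [gcd(a, n) > 1]; final value = 0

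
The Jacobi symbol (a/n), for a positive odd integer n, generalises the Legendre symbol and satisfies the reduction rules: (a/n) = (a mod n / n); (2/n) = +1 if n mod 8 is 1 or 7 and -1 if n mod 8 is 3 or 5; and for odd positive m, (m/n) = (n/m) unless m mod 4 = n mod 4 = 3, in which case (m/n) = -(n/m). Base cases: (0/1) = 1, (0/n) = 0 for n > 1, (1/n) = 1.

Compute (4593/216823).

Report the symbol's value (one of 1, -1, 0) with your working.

reciprocity: (4593/216823) = +1·(216823/4593) since 4593 mod 4 = 1, 216823 mod 4 = 3; sign now +1
(216823/4593) = (952/4593)   [reduce mod 4593]
952 = 2^3·119; (2/4593) = +1 since 4593 mod 8 = 1, so (952/4593) = (+1)^3·(119/4593); sign now +1
reciprocity: (119/4593) = +1·(4593/119) since 119 mod 4 = 3, 4593 mod 4 = 1; sign now +1
(4593/119) = (71/119)   [reduce mod 119]
reciprocity: (71/119) = -1·(119/71) since 71 mod 4 = 3, 119 mod 4 = 3; sign now -1
(119/71) = (48/71)   [reduce mod 71]
48 = 2^4·3; (2/71) = +1 since 71 mod 8 = 7, so (48/71) = (+1)^4·(3/71); sign now -1
reciprocity: (3/71) = -1·(71/3) since 3 mod 4 = 3, 71 mod 4 = 3; sign now +1
(71/3) = (2/3)   [reduce mod 3]
2 = 2^1·1; (2/3) = -1 since 3 mod 8 = 3, so (2/3) = (-1)^1·(1/3); sign now -1
(1/3) = 1; final value = sign = -1

-1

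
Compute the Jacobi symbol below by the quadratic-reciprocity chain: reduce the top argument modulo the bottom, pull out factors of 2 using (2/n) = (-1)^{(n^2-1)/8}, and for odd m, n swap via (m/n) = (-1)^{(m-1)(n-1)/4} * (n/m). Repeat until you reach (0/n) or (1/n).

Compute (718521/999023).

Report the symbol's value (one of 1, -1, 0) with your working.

1

reciprocity: (718521/999023) = +1·(999023/718521) since 718521 mod 4 = 1, 999023 mod 4 = 3; sign now +1
(999023/718521) = (280502/718521)   [reduce mod 718521]
280502 = 2^1·140251; (2/718521) = +1 since 718521 mod 8 = 1, so (280502/718521) = (+1)^1·(140251/718521); sign now +1
reciprocity: (140251/718521) = +1·(718521/140251) since 140251 mod 4 = 3, 718521 mod 4 = 1; sign now +1
(718521/140251) = (17266/140251)   [reduce mod 140251]
17266 = 2^1·8633; (2/140251) = -1 since 140251 mod 8 = 3, so (17266/140251) = (-1)^1·(8633/140251); sign now -1
reciprocity: (8633/140251) = +1·(140251/8633) since 8633 mod 4 = 1, 140251 mod 4 = 3; sign now -1
(140251/8633) = (2123/8633)   [reduce mod 8633]
reciprocity: (2123/8633) = +1·(8633/2123) since 2123 mod 4 = 3, 8633 mod 4 = 1; sign now -1
(8633/2123) = (141/2123)   [reduce mod 2123]
reciprocity: (141/2123) = +1·(2123/141) since 141 mod 4 = 1, 2123 mod 4 = 3; sign now -1
(2123/141) = (8/141)   [reduce mod 141]
8 = 2^3·1; (2/141) = -1 since 141 mod 8 = 5, so (8/141) = (-1)^3·(1/141); sign now +1
(1/141) = 1; final value = sign = +1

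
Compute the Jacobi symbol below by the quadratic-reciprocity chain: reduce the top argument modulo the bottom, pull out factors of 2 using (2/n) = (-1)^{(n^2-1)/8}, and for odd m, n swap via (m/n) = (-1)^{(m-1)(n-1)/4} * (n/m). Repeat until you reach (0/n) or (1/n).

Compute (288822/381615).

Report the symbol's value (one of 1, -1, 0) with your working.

288822 = 2^1·144411; (2/381615) = +1 since 381615 mod 8 = 7, so (288822/381615) = (+1)^1·(144411/381615); sign now +1
reciprocity: (144411/381615) = -1·(381615/144411) since 144411 mod 4 = 3, 381615 mod 4 = 3; sign now -1
(381615/144411) = (92793/144411)   [reduce mod 144411]
reciprocity: (92793/144411) = +1·(144411/92793) since 92793 mod 4 = 1, 144411 mod 4 = 3; sign now -1
(144411/92793) = (51618/92793)   [reduce mod 92793]
51618 = 2^1·25809; (2/92793) = +1 since 92793 mod 8 = 1, so (51618/92793) = (+1)^1·(25809/92793); sign now -1
reciprocity: (25809/92793) = +1·(92793/25809) since 25809 mod 4 = 1, 92793 mod 4 = 1; sign now -1
(92793/25809) = (15366/25809)   [reduce mod 25809]
15366 = 2^1·7683; (2/25809) = +1 since 25809 mod 8 = 1, so (15366/25809) = (+1)^1·(7683/25809); sign now -1
reciprocity: (7683/25809) = +1·(25809/7683) since 7683 mod 4 = 3, 25809 mod 4 = 1; sign now -1
(25809/7683) = (2760/7683)   [reduce mod 7683]
2760 = 2^3·345; (2/7683) = -1 since 7683 mod 8 = 3, so (2760/7683) = (-1)^3·(345/7683); sign now +1
reciprocity: (345/7683) = +1·(7683/345) since 345 mod 4 = 1, 7683 mod 4 = 3; sign now +1
(7683/345) = (93/345)   [reduce mod 345]
reciprocity: (93/345) = +1·(345/93) since 93 mod 4 = 1, 345 mod 4 = 1; sign now +1
(345/93) = (66/93)   [reduce mod 93]
66 = 2^1·33; (2/93) = -1 since 93 mod 8 = 5, so (66/93) = (-1)^1·(33/93); sign now -1
reciprocity: (33/93) = +1·(93/33) since 33 mod 4 = 1, 93 mod 4 = 1; sign now -1
(93/33) = (27/33)   [reduce mod 33]
reciprocity: (27/33) = +1·(33/27) since 27 mod 4 = 3, 33 mod 4 = 1; sign now -1
(33/27) = (6/27)   [reduce mod 27]
6 = 2^1·3; (2/27) = -1 since 27 mod 8 = 3, so (6/27) = (-1)^1·(3/27); sign now +1
reciprocity: (3/27) = -1·(27/3) since 3 mod 4 = 3, 27 mod 4 = 3; sign now -1
(27/3) = (0/3)   [reduce mod 3]
(0/3) = 0   [gcd(a, n) > 1]; final value = 0

0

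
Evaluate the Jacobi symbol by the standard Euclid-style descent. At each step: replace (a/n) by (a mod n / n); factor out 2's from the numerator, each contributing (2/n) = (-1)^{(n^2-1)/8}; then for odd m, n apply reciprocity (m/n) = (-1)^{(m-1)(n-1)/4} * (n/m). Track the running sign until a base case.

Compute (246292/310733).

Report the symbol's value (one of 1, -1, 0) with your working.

246292 = 2^2·61573; (2/310733) = -1 since 310733 mod 8 = 5, so (246292/310733) = (-1)^2·(61573/310733); sign now +1
reciprocity: (61573/310733) = +1·(310733/61573) since 61573 mod 4 = 1, 310733 mod 4 = 1; sign now +1
(310733/61573) = (2868/61573)   [reduce mod 61573]
2868 = 2^2·717; (2/61573) = -1 since 61573 mod 8 = 5, so (2868/61573) = (-1)^2·(717/61573); sign now +1
reciprocity: (717/61573) = +1·(61573/717) since 717 mod 4 = 1, 61573 mod 4 = 1; sign now +1
(61573/717) = (628/717)   [reduce mod 717]
628 = 2^2·157; (2/717) = -1 since 717 mod 8 = 5, so (628/717) = (-1)^2·(157/717); sign now +1
reciprocity: (157/717) = +1·(717/157) since 157 mod 4 = 1, 717 mod 4 = 1; sign now +1
(717/157) = (89/157)   [reduce mod 157]
reciprocity: (89/157) = +1·(157/89) since 89 mod 4 = 1, 157 mod 4 = 1; sign now +1
(157/89) = (68/89)   [reduce mod 89]
68 = 2^2·17; (2/89) = +1 since 89 mod 8 = 1, so (68/89) = (+1)^2·(17/89); sign now +1
reciprocity: (17/89) = +1·(89/17) since 17 mod 4 = 1, 89 mod 4 = 1; sign now +1
(89/17) = (4/17)   [reduce mod 17]
4 = 2^2·1; (2/17) = +1 since 17 mod 8 = 1, so (4/17) = (+1)^2·(1/17); sign now +1
(1/17) = 1; final value = sign = +1

1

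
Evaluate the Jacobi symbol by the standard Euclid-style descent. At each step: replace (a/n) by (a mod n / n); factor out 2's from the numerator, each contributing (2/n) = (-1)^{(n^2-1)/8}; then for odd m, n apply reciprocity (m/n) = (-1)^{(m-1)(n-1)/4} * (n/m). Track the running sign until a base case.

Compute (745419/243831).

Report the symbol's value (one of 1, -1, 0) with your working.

(745419/243831): 745419 mod 243831 = 13926, so (745419/243831) = (13926/243831)
factor out 2^1: 13926 = 2^1·6963; with 243831 mod 8 = 7, (2/243831) = +1; sign now +1; continue with (6963/243831)
flip (6963/243831) -> (243831/6963): both odd, 6963 mod 4 = 3, 243831 mod 4 = 3, so the flip contributes -1; sign now -1
(243831/6963): 243831 mod 6963 = 126, so (243831/6963) = (126/6963)
factor out 2^1: 126 = 2^1·63; with 6963 mod 8 = 3, (2/6963) = -1; sign now +1; continue with (63/6963)
flip (63/6963) -> (6963/63): both odd, 63 mod 4 = 3, 6963 mod 4 = 3, so the flip contributes -1; sign now -1
(6963/63): 6963 mod 63 = 33, so (6963/63) = (33/63)
flip (33/63) -> (63/33): both odd, 33 mod 4 = 1, 63 mod 4 = 3, so the flip contributes +1; sign now -1
(63/33): 63 mod 33 = 30, so (63/33) = (30/33)
factor out 2^1: 30 = 2^1·15; with 33 mod 8 = 1, (2/33) = +1; sign now -1; continue with (15/33)
flip (15/33) -> (33/15): both odd, 15 mod 4 = 3, 33 mod 4 = 1, so the flip contributes +1; sign now -1
(33/15): 33 mod 15 = 3, so (33/15) = (3/15)
flip (3/15) -> (15/3): both odd, 3 mod 4 = 3, 15 mod 4 = 3, so the flip contributes -1; sign now +1
(15/3): 15 mod 3 = 0, so (15/3) = (0/3)
reached (0/3); gcd(a, n) > 1, so (0/3) = 0 and the symbol is 0

0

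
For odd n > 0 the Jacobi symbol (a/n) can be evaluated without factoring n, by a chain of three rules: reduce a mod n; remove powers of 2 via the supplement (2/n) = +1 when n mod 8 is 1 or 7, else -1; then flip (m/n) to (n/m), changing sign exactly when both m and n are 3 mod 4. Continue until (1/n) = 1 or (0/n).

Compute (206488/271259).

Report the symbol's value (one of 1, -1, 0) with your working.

0

206488 = 2^3·25811; (2/271259) = -1 since 271259 mod 8 = 3, so (206488/271259) = (-1)^3·(25811/271259); sign now -1
reciprocity: (25811/271259) = -1·(271259/25811) since 25811 mod 4 = 3, 271259 mod 4 = 3; sign now +1
(271259/25811) = (13149/25811)   [reduce mod 25811]
reciprocity: (13149/25811) = +1·(25811/13149) since 13149 mod 4 = 1, 25811 mod 4 = 3; sign now +1
(25811/13149) = (12662/13149)   [reduce mod 13149]
12662 = 2^1·6331; (2/13149) = -1 since 13149 mod 8 = 5, so (12662/13149) = (-1)^1·(6331/13149); sign now -1
reciprocity: (6331/13149) = +1·(13149/6331) since 6331 mod 4 = 3, 13149 mod 4 = 1; sign now -1
(13149/6331) = (487/6331)   [reduce mod 6331]
reciprocity: (487/6331) = -1·(6331/487) since 487 mod 4 = 3, 6331 mod 4 = 3; sign now +1
(6331/487) = (0/487)   [reduce mod 487]
(0/487) = 0   [gcd(a, n) > 1]; final value = 0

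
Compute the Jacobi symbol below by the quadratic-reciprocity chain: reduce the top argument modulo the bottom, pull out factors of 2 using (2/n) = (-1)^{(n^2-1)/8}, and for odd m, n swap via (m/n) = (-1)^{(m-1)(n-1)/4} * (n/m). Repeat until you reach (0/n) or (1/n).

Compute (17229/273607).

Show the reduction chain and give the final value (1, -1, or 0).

flip (17229/273607) -> (273607/17229): both odd, 17229 mod 4 = 1, 273607 mod 4 = 3, so the flip contributes +1; sign now +1
(273607/17229): 273607 mod 17229 = 15172, so (273607/17229) = (15172/17229)
factor out 2^2: 15172 = 2^2·3793; with 17229 mod 8 = 5, (2/17229) = -1; sign now +1; continue with (3793/17229)
flip (3793/17229) -> (17229/3793): both odd, 3793 mod 4 = 1, 17229 mod 4 = 1, so the flip contributes +1; sign now +1
(17229/3793): 17229 mod 3793 = 2057, so (17229/3793) = (2057/3793)
flip (2057/3793) -> (3793/2057): both odd, 2057 mod 4 = 1, 3793 mod 4 = 1, so the flip contributes +1; sign now +1
(3793/2057): 3793 mod 2057 = 1736, so (3793/2057) = (1736/2057)
factor out 2^3: 1736 = 2^3·217; with 2057 mod 8 = 1, (2/2057) = +1; sign now +1; continue with (217/2057)
flip (217/2057) -> (2057/217): both odd, 217 mod 4 = 1, 2057 mod 4 = 1, so the flip contributes +1; sign now +1
(2057/217): 2057 mod 217 = 104, so (2057/217) = (104/217)
factor out 2^3: 104 = 2^3·13; with 217 mod 8 = 1, (2/217) = +1; sign now +1; continue with (13/217)
flip (13/217) -> (217/13): both odd, 13 mod 4 = 1, 217 mod 4 = 1, so the flip contributes +1; sign now +1
(217/13): 217 mod 13 = 9, so (217/13) = (9/13)
flip (9/13) -> (13/9): both odd, 9 mod 4 = 1, 13 mod 4 = 1, so the flip contributes +1; sign now +1
(13/9): 13 mod 9 = 4, so (13/9) = (4/9)
factor out 2^2: 4 = 2^2·1; with 9 mod 8 = 1, (2/9) = +1; sign now +1; continue with (1/9)
reached (1/9) = 1, so the symbol is +1

1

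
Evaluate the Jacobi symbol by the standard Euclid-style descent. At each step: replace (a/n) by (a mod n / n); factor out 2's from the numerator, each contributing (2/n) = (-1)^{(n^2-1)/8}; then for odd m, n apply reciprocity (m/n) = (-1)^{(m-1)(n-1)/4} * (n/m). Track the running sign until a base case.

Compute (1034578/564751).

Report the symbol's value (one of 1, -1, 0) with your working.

-1

(1034578/564751): 1034578 mod 564751 = 469827, so (1034578/564751) = (469827/564751)
flip (469827/564751) -> (564751/469827): both odd, 469827 mod 4 = 3, 564751 mod 4 = 3, so the flip contributes -1; sign now -1
(564751/469827): 564751 mod 469827 = 94924, so (564751/469827) = (94924/469827)
factor out 2^2: 94924 = 2^2·23731; with 469827 mod 8 = 3, (2/469827) = -1; sign now -1; continue with (23731/469827)
flip (23731/469827) -> (469827/23731): both odd, 23731 mod 4 = 3, 469827 mod 4 = 3, so the flip contributes -1; sign now +1
(469827/23731): 469827 mod 23731 = 18938, so (469827/23731) = (18938/23731)
factor out 2^1: 18938 = 2^1·9469; with 23731 mod 8 = 3, (2/23731) = -1; sign now -1; continue with (9469/23731)
flip (9469/23731) -> (23731/9469): both odd, 9469 mod 4 = 1, 23731 mod 4 = 3, so the flip contributes +1; sign now -1
(23731/9469): 23731 mod 9469 = 4793, so (23731/9469) = (4793/9469)
flip (4793/9469) -> (9469/4793): both odd, 4793 mod 4 = 1, 9469 mod 4 = 1, so the flip contributes +1; sign now -1
(9469/4793): 9469 mod 4793 = 4676, so (9469/4793) = (4676/4793)
factor out 2^2: 4676 = 2^2·1169; with 4793 mod 8 = 1, (2/4793) = +1; sign now -1; continue with (1169/4793)
flip (1169/4793) -> (4793/1169): both odd, 1169 mod 4 = 1, 4793 mod 4 = 1, so the flip contributes +1; sign now -1
(4793/1169): 4793 mod 1169 = 117, so (4793/1169) = (117/1169)
flip (117/1169) -> (1169/117): both odd, 117 mod 4 = 1, 1169 mod 4 = 1, so the flip contributes +1; sign now -1
(1169/117): 1169 mod 117 = 116, so (1169/117) = (116/117)
factor out 2^2: 116 = 2^2·29; with 117 mod 8 = 5, (2/117) = -1; sign now -1; continue with (29/117)
flip (29/117) -> (117/29): both odd, 29 mod 4 = 1, 117 mod 4 = 1, so the flip contributes +1; sign now -1
(117/29): 117 mod 29 = 1, so (117/29) = (1/29)
reached (1/29) = 1, so the symbol is -1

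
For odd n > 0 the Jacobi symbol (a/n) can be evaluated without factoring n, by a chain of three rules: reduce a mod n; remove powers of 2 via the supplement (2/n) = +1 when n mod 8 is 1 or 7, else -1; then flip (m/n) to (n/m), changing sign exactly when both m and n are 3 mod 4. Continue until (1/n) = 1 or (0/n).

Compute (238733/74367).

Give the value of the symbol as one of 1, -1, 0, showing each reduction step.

1

(238733/74367): 238733 mod 74367 = 15632, so (238733/74367) = (15632/74367)
factor out 2^4: 15632 = 2^4·977; with 74367 mod 8 = 7, (2/74367) = +1; sign now +1; continue with (977/74367)
flip (977/74367) -> (74367/977): both odd, 977 mod 4 = 1, 74367 mod 4 = 3, so the flip contributes +1; sign now +1
(74367/977): 74367 mod 977 = 115, so (74367/977) = (115/977)
flip (115/977) -> (977/115): both odd, 115 mod 4 = 3, 977 mod 4 = 1, so the flip contributes +1; sign now +1
(977/115): 977 mod 115 = 57, so (977/115) = (57/115)
flip (57/115) -> (115/57): both odd, 57 mod 4 = 1, 115 mod 4 = 3, so the flip contributes +1; sign now +1
(115/57): 115 mod 57 = 1, so (115/57) = (1/57)
reached (1/57) = 1, so the symbol is +1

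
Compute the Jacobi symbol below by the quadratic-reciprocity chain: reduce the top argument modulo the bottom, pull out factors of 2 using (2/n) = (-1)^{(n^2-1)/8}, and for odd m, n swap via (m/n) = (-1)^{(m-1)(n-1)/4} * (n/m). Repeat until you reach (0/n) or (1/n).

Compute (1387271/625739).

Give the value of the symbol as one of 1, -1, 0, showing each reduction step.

1

(1387271/625739) = (135793/625739)   [reduce mod 625739]
reciprocity: (135793/625739) = +1·(625739/135793) since 135793 mod 4 = 1, 625739 mod 4 = 3; sign now +1
(625739/135793) = (82567/135793)   [reduce mod 135793]
reciprocity: (82567/135793) = +1·(135793/82567) since 82567 mod 4 = 3, 135793 mod 4 = 1; sign now +1
(135793/82567) = (53226/82567)   [reduce mod 82567]
53226 = 2^1·26613; (2/82567) = +1 since 82567 mod 8 = 7, so (53226/82567) = (+1)^1·(26613/82567); sign now +1
reciprocity: (26613/82567) = +1·(82567/26613) since 26613 mod 4 = 1, 82567 mod 4 = 3; sign now +1
(82567/26613) = (2728/26613)   [reduce mod 26613]
2728 = 2^3·341; (2/26613) = -1 since 26613 mod 8 = 5, so (2728/26613) = (-1)^3·(341/26613); sign now -1
reciprocity: (341/26613) = +1·(26613/341) since 341 mod 4 = 1, 26613 mod 4 = 1; sign now -1
(26613/341) = (15/341)   [reduce mod 341]
reciprocity: (15/341) = +1·(341/15) since 15 mod 4 = 3, 341 mod 4 = 1; sign now -1
(341/15) = (11/15)   [reduce mod 15]
reciprocity: (11/15) = -1·(15/11) since 11 mod 4 = 3, 15 mod 4 = 3; sign now +1
(15/11) = (4/11)   [reduce mod 11]
4 = 2^2·1; (2/11) = -1 since 11 mod 8 = 3, so (4/11) = (-1)^2·(1/11); sign now +1
(1/11) = 1; final value = sign = +1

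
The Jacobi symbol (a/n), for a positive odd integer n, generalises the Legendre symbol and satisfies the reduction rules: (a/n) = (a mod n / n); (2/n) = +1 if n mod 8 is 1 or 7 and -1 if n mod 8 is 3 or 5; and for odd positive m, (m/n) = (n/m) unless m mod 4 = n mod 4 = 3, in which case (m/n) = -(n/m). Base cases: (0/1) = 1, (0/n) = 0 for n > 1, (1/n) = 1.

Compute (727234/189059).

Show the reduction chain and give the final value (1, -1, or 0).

(727234/189059): 727234 mod 189059 = 160057, so (727234/189059) = (160057/189059)
flip (160057/189059) -> (189059/160057): both odd, 160057 mod 4 = 1, 189059 mod 4 = 3, so the flip contributes +1; sign now +1
(189059/160057): 189059 mod 160057 = 29002, so (189059/160057) = (29002/160057)
factor out 2^1: 29002 = 2^1·14501; with 160057 mod 8 = 1, (2/160057) = +1; sign now +1; continue with (14501/160057)
flip (14501/160057) -> (160057/14501): both odd, 14501 mod 4 = 1, 160057 mod 4 = 1, so the flip contributes +1; sign now +1
(160057/14501): 160057 mod 14501 = 546, so (160057/14501) = (546/14501)
factor out 2^1: 546 = 2^1·273; with 14501 mod 8 = 5, (2/14501) = -1; sign now -1; continue with (273/14501)
flip (273/14501) -> (14501/273): both odd, 273 mod 4 = 1, 14501 mod 4 = 1, so the flip contributes +1; sign now -1
(14501/273): 14501 mod 273 = 32, so (14501/273) = (32/273)
factor out 2^5: 32 = 2^5·1; with 273 mod 8 = 1, (2/273) = +1; sign now -1; continue with (1/273)
reached (1/273) = 1, so the symbol is -1

-1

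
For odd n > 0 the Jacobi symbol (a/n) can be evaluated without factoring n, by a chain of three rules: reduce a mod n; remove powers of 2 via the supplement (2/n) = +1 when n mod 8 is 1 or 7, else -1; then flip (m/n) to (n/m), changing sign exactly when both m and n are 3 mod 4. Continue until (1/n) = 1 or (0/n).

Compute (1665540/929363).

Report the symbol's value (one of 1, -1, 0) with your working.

-1

(1665540/929363): 1665540 mod 929363 = 736177, so (1665540/929363) = (736177/929363)
flip (736177/929363) -> (929363/736177): both odd, 736177 mod 4 = 1, 929363 mod 4 = 3, so the flip contributes +1; sign now +1
(929363/736177): 929363 mod 736177 = 193186, so (929363/736177) = (193186/736177)
factor out 2^1: 193186 = 2^1·96593; with 736177 mod 8 = 1, (2/736177) = +1; sign now +1; continue with (96593/736177)
flip (96593/736177) -> (736177/96593): both odd, 96593 mod 4 = 1, 736177 mod 4 = 1, so the flip contributes +1; sign now +1
(736177/96593): 736177 mod 96593 = 60026, so (736177/96593) = (60026/96593)
factor out 2^1: 60026 = 2^1·30013; with 96593 mod 8 = 1, (2/96593) = +1; sign now +1; continue with (30013/96593)
flip (30013/96593) -> (96593/30013): both odd, 30013 mod 4 = 1, 96593 mod 4 = 1, so the flip contributes +1; sign now +1
(96593/30013): 96593 mod 30013 = 6554, so (96593/30013) = (6554/30013)
factor out 2^1: 6554 = 2^1·3277; with 30013 mod 8 = 5, (2/30013) = -1; sign now -1; continue with (3277/30013)
flip (3277/30013) -> (30013/3277): both odd, 3277 mod 4 = 1, 30013 mod 4 = 1, so the flip contributes +1; sign now -1
(30013/3277): 30013 mod 3277 = 520, so (30013/3277) = (520/3277)
factor out 2^3: 520 = 2^3·65; with 3277 mod 8 = 5, (2/3277) = -1; sign now +1; continue with (65/3277)
flip (65/3277) -> (3277/65): both odd, 65 mod 4 = 1, 3277 mod 4 = 1, so the flip contributes +1; sign now +1
(3277/65): 3277 mod 65 = 27, so (3277/65) = (27/65)
flip (27/65) -> (65/27): both odd, 27 mod 4 = 3, 65 mod 4 = 1, so the flip contributes +1; sign now +1
(65/27): 65 mod 27 = 11, so (65/27) = (11/27)
flip (11/27) -> (27/11): both odd, 11 mod 4 = 3, 27 mod 4 = 3, so the flip contributes -1; sign now -1
(27/11): 27 mod 11 = 5, so (27/11) = (5/11)
flip (5/11) -> (11/5): both odd, 5 mod 4 = 1, 11 mod 4 = 3, so the flip contributes +1; sign now -1
(11/5): 11 mod 5 = 1, so (11/5) = (1/5)
reached (1/5) = 1, so the symbol is -1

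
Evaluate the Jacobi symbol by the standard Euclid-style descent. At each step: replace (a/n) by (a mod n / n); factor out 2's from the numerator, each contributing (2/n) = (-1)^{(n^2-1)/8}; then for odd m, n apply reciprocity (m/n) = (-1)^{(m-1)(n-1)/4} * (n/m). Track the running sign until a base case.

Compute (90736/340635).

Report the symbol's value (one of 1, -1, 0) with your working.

90736 = 2^4·5671; (2/340635) = -1 since 340635 mod 8 = 3, so (90736/340635) = (-1)^4·(5671/340635); sign now +1
reciprocity: (5671/340635) = -1·(340635/5671) since 5671 mod 4 = 3, 340635 mod 4 = 3; sign now -1
(340635/5671) = (375/5671)   [reduce mod 5671]
reciprocity: (375/5671) = -1·(5671/375) since 375 mod 4 = 3, 5671 mod 4 = 3; sign now +1
(5671/375) = (46/375)   [reduce mod 375]
46 = 2^1·23; (2/375) = +1 since 375 mod 8 = 7, so (46/375) = (+1)^1·(23/375); sign now +1
reciprocity: (23/375) = -1·(375/23) since 23 mod 4 = 3, 375 mod 4 = 3; sign now -1
(375/23) = (7/23)   [reduce mod 23]
reciprocity: (7/23) = -1·(23/7) since 7 mod 4 = 3, 23 mod 4 = 3; sign now +1
(23/7) = (2/7)   [reduce mod 7]
2 = 2^1·1; (2/7) = +1 since 7 mod 8 = 7, so (2/7) = (+1)^1·(1/7); sign now +1
(1/7) = 1; final value = sign = +1

1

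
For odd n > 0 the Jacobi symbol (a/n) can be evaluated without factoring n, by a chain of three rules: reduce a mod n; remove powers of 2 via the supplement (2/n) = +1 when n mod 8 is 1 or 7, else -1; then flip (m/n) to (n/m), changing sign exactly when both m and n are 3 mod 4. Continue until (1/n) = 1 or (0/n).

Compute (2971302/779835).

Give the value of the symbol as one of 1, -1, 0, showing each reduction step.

0

(2971302/779835): 2971302 mod 779835 = 631797, so (2971302/779835) = (631797/779835)
flip (631797/779835) -> (779835/631797): both odd, 631797 mod 4 = 1, 779835 mod 4 = 3, so the flip contributes +1; sign now +1
(779835/631797): 779835 mod 631797 = 148038, so (779835/631797) = (148038/631797)
factor out 2^1: 148038 = 2^1·74019; with 631797 mod 8 = 5, (2/631797) = -1; sign now -1; continue with (74019/631797)
flip (74019/631797) -> (631797/74019): both odd, 74019 mod 4 = 3, 631797 mod 4 = 1, so the flip contributes +1; sign now -1
(631797/74019): 631797 mod 74019 = 39645, so (631797/74019) = (39645/74019)
flip (39645/74019) -> (74019/39645): both odd, 39645 mod 4 = 1, 74019 mod 4 = 3, so the flip contributes +1; sign now -1
(74019/39645): 74019 mod 39645 = 34374, so (74019/39645) = (34374/39645)
factor out 2^1: 34374 = 2^1·17187; with 39645 mod 8 = 5, (2/39645) = -1; sign now +1; continue with (17187/39645)
flip (17187/39645) -> (39645/17187): both odd, 17187 mod 4 = 3, 39645 mod 4 = 1, so the flip contributes +1; sign now +1
(39645/17187): 39645 mod 17187 = 5271, so (39645/17187) = (5271/17187)
flip (5271/17187) -> (17187/5271): both odd, 5271 mod 4 = 3, 17187 mod 4 = 3, so the flip contributes -1; sign now -1
(17187/5271): 17187 mod 5271 = 1374, so (17187/5271) = (1374/5271)
factor out 2^1: 1374 = 2^1·687; with 5271 mod 8 = 7, (2/5271) = +1; sign now -1; continue with (687/5271)
flip (687/5271) -> (5271/687): both odd, 687 mod 4 = 3, 5271 mod 4 = 3, so the flip contributes -1; sign now +1
(5271/687): 5271 mod 687 = 462, so (5271/687) = (462/687)
factor out 2^1: 462 = 2^1·231; with 687 mod 8 = 7, (2/687) = +1; sign now +1; continue with (231/687)
flip (231/687) -> (687/231): both odd, 231 mod 4 = 3, 687 mod 4 = 3, so the flip contributes -1; sign now -1
(687/231): 687 mod 231 = 225, so (687/231) = (225/231)
flip (225/231) -> (231/225): both odd, 225 mod 4 = 1, 231 mod 4 = 3, so the flip contributes +1; sign now -1
(231/225): 231 mod 225 = 6, so (231/225) = (6/225)
factor out 2^1: 6 = 2^1·3; with 225 mod 8 = 1, (2/225) = +1; sign now -1; continue with (3/225)
flip (3/225) -> (225/3): both odd, 3 mod 4 = 3, 225 mod 4 = 1, so the flip contributes +1; sign now -1
(225/3): 225 mod 3 = 0, so (225/3) = (0/3)
reached (0/3); gcd(a, n) > 1, so (0/3) = 0 and the symbol is 0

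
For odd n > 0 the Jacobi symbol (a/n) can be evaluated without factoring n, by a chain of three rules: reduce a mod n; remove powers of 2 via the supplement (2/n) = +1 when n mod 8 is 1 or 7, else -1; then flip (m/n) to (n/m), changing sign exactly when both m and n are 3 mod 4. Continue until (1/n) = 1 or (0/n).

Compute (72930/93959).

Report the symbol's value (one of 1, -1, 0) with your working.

0

factor out 2^1: 72930 = 2^1·36465; with 93959 mod 8 = 7, (2/93959) = +1; sign now +1; continue with (36465/93959)
flip (36465/93959) -> (93959/36465): both odd, 36465 mod 4 = 1, 93959 mod 4 = 3, so the flip contributes +1; sign now +1
(93959/36465): 93959 mod 36465 = 21029, so (93959/36465) = (21029/36465)
flip (21029/36465) -> (36465/21029): both odd, 21029 mod 4 = 1, 36465 mod 4 = 1, so the flip contributes +1; sign now +1
(36465/21029): 36465 mod 21029 = 15436, so (36465/21029) = (15436/21029)
factor out 2^2: 15436 = 2^2·3859; with 21029 mod 8 = 5, (2/21029) = -1; sign now +1; continue with (3859/21029)
flip (3859/21029) -> (21029/3859): both odd, 3859 mod 4 = 3, 21029 mod 4 = 1, so the flip contributes +1; sign now +1
(21029/3859): 21029 mod 3859 = 1734, so (21029/3859) = (1734/3859)
factor out 2^1: 1734 = 2^1·867; with 3859 mod 8 = 3, (2/3859) = -1; sign now -1; continue with (867/3859)
flip (867/3859) -> (3859/867): both odd, 867 mod 4 = 3, 3859 mod 4 = 3, so the flip contributes -1; sign now +1
(3859/867): 3859 mod 867 = 391, so (3859/867) = (391/867)
flip (391/867) -> (867/391): both odd, 391 mod 4 = 3, 867 mod 4 = 3, so the flip contributes -1; sign now -1
(867/391): 867 mod 391 = 85, so (867/391) = (85/391)
flip (85/391) -> (391/85): both odd, 85 mod 4 = 1, 391 mod 4 = 3, so the flip contributes +1; sign now -1
(391/85): 391 mod 85 = 51, so (391/85) = (51/85)
flip (51/85) -> (85/51): both odd, 51 mod 4 = 3, 85 mod 4 = 1, so the flip contributes +1; sign now -1
(85/51): 85 mod 51 = 34, so (85/51) = (34/51)
factor out 2^1: 34 = 2^1·17; with 51 mod 8 = 3, (2/51) = -1; sign now +1; continue with (17/51)
flip (17/51) -> (51/17): both odd, 17 mod 4 = 1, 51 mod 4 = 3, so the flip contributes +1; sign now +1
(51/17): 51 mod 17 = 0, so (51/17) = (0/17)
reached (0/17); gcd(a, n) > 1, so (0/17) = 0 and the symbol is 0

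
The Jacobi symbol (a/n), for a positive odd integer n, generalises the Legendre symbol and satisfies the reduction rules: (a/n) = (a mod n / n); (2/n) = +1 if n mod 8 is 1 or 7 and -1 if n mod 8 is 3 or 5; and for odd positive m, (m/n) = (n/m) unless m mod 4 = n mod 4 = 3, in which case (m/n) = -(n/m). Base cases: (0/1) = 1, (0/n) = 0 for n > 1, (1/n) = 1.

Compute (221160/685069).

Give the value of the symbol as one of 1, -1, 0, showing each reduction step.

1

factor out 2^3: 221160 = 2^3·27645; with 685069 mod 8 = 5, (2/685069) = -1; sign now -1; continue with (27645/685069)
flip (27645/685069) -> (685069/27645): both odd, 27645 mod 4 = 1, 685069 mod 4 = 1, so the flip contributes +1; sign now -1
(685069/27645): 685069 mod 27645 = 21589, so (685069/27645) = (21589/27645)
flip (21589/27645) -> (27645/21589): both odd, 21589 mod 4 = 1, 27645 mod 4 = 1, so the flip contributes +1; sign now -1
(27645/21589): 27645 mod 21589 = 6056, so (27645/21589) = (6056/21589)
factor out 2^3: 6056 = 2^3·757; with 21589 mod 8 = 5, (2/21589) = -1; sign now +1; continue with (757/21589)
flip (757/21589) -> (21589/757): both odd, 757 mod 4 = 1, 21589 mod 4 = 1, so the flip contributes +1; sign now +1
(21589/757): 21589 mod 757 = 393, so (21589/757) = (393/757)
flip (393/757) -> (757/393): both odd, 393 mod 4 = 1, 757 mod 4 = 1, so the flip contributes +1; sign now +1
(757/393): 757 mod 393 = 364, so (757/393) = (364/393)
factor out 2^2: 364 = 2^2·91; with 393 mod 8 = 1, (2/393) = +1; sign now +1; continue with (91/393)
flip (91/393) -> (393/91): both odd, 91 mod 4 = 3, 393 mod 4 = 1, so the flip contributes +1; sign now +1
(393/91): 393 mod 91 = 29, so (393/91) = (29/91)
flip (29/91) -> (91/29): both odd, 29 mod 4 = 1, 91 mod 4 = 3, so the flip contributes +1; sign now +1
(91/29): 91 mod 29 = 4, so (91/29) = (4/29)
factor out 2^2: 4 = 2^2·1; with 29 mod 8 = 5, (2/29) = -1; sign now +1; continue with (1/29)
reached (1/29) = 1, so the symbol is +1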